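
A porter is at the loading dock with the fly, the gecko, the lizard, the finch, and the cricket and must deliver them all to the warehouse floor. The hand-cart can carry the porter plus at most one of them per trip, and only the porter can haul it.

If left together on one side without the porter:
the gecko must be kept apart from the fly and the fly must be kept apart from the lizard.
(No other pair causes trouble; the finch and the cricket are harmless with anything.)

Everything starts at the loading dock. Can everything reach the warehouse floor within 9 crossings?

No

Counting alone: the porter can take at most 1 across per trip to the warehouse floor, so moving all 5 needs at least 5 loaded trips out, with a return between consecutive ones — at least 9 crossings.
The safety rule pushes this higher. Following every safe sequence of crossings, the most of the 5 that can be at the warehouse floor as the hand-cart arrives there on crossing 9 is 4 — never all 5.
So the move cannot be finished within 9 crossings. (The shortest complete plan takes 11:)
1. Porter goes to the warehouse floor with the fly.
2. Porter goes back to the loading dock alone.
3. Porter goes to the warehouse floor with the gecko.
4. Porter goes back to the loading dock with the fly.
5. Porter goes to the warehouse floor with the lizard.
6. Porter goes back to the loading dock alone.
7. Porter goes to the warehouse floor with the finch.
8. Porter goes back to the loading dock alone.
9. Porter goes to the warehouse floor with the cricket.
10. Porter goes back to the loading dock alone.
11. Porter goes to the warehouse floor with the fly.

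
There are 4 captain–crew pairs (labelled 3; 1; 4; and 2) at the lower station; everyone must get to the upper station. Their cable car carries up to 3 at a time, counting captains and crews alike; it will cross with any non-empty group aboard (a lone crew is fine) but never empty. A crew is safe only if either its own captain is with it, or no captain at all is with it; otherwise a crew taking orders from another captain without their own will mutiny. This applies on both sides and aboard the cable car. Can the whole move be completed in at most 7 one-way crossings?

No

Counting alone: each trip to the upper station takes at most 3 across and each return brings at least 1 back, so after t trips out (and t−1 returns) at most 3t − (t−1) of the 8 are across; that first reaches 8 at t = 4, so at least 7 crossings are needed.
The safety rule pushes this higher. Following every safe sequence of crossings, the most of the 8 that can be at the upper station as the cable car arrives there on crossing 7 is 7 — never all 8.
So the move cannot be finished within 7 crossings. (The shortest complete plan takes 9:)
1. captain 3 and crew 3 cross → the upper station.
2. captain 3 crosses ← the lower station.
3. captain 1, captain 3, and crew 1 cross → the upper station.
4. captain 3 and crew 3 cross ← the lower station.
5. captain 2, captain 3, and captain 4 cross → the upper station.
6. crew 1 crosses ← the lower station.
7. crew 1 and crew 3 cross → the upper station.
8. crew 3 crosses ← the lower station.
9. crew 2, crew 3, and crew 4 cross → the upper station.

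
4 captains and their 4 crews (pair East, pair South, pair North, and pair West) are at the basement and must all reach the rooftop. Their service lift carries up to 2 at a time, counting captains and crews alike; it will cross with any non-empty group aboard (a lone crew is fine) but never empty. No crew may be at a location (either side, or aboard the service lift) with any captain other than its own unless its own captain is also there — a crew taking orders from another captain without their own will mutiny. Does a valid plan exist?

Following every safe sequence of crossings from the start, the most of the 8 that can be at the rooftop as the service lift arrives there on crossings 1, 3, 5 is 2, 3, 4 respectively; the best ever achieved is 4 of 8.
From crossing 7 on, no configuration arises that was not already reachable earlier: only 44 distinct safe configurations (who is on which side, and where the service lift is) can ever be reached, none of them has everyone across, and every continuation just revisits them. So no valid plan exists.

No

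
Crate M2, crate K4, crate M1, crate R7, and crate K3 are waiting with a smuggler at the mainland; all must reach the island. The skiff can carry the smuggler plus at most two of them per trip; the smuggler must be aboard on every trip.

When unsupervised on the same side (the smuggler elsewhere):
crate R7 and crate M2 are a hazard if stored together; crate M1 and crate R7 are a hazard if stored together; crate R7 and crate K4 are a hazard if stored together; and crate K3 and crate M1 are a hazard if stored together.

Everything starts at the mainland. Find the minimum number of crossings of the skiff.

Counting alone: the smuggler can take at most 2 across per trip to the island, so moving all 5 needs at least 3 loaded trips out, with a return between consecutive ones — at least 5 crossings.
The plan below uses exactly 5 crossings, so it is optimal:
1. Smuggler goes to the island with crate M1 and crate R7.
2. Smuggler goes back to the mainland with crate R7.
3. Smuggler goes to the island with crate K4 and crate M2.
4. Smuggler goes back to the mainland alone.
5. Smuggler goes to the island with crate K3 and crate R7.

5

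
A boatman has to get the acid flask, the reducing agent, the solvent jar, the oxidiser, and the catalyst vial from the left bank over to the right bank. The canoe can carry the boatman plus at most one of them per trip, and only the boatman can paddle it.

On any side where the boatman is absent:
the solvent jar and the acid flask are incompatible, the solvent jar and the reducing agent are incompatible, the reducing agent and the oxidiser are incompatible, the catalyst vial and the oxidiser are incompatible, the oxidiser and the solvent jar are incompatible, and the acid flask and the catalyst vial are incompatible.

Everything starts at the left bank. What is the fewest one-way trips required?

Whatever the first load, the items left behind include a forbidden pair without the boatman. No opening move is safe, so no plan exists.

impossible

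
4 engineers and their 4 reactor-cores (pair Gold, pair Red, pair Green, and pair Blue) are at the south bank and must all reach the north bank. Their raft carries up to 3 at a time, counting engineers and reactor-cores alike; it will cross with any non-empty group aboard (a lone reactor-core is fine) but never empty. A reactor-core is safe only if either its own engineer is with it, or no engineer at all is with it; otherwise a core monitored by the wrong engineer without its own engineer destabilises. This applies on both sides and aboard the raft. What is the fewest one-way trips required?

9

Counting alone: each trip to the north bank takes at most 3 across and each return brings at least 1 back, so after t trips out (and t−1 returns) at most 3t − (t−1) of the 8 are across; that first reaches 8 at t = 4, so at least 7 crossings are needed.
The safety rule pushes this higher. Following every safe sequence of crossings, the most of the 8 that can be at the north bank as the raft arrives there on crossing 7 is 7 — never all 8.
So no plan with fewer than 9 crossings exists, and this one achieves 9:
1. engineer Gold and reactor-core Gold cross → the north bank.
2. engineer Gold crosses ← the south bank.
3. engineer Gold, engineer Red, and reactor-core Red cross → the north bank.
4. engineer Gold and reactor-core Gold cross ← the south bank.
5. engineer Blue, engineer Gold, and engineer Green cross → the north bank.
6. reactor-core Red crosses ← the south bank.
7. reactor-core Gold and reactor-core Red cross → the north bank.
8. reactor-core Gold crosses ← the south bank.
9. reactor-core Blue, reactor-core Gold, and reactor-core Green cross → the north bank.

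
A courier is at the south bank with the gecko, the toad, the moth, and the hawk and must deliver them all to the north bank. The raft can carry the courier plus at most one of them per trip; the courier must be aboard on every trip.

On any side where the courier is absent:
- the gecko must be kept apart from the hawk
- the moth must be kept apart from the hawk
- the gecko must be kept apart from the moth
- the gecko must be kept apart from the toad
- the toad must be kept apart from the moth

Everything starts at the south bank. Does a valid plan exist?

No

Whatever the first load, the items left behind include a forbidden pair without the courier. No opening move is safe, so no plan exists.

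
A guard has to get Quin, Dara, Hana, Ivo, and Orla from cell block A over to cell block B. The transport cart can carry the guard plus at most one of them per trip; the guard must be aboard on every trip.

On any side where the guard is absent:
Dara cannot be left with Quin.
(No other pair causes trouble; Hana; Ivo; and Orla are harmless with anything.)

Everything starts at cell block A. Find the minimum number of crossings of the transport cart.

Counting alone: the guard can take at most 1 across per trip to cell block B, so moving all 5 needs at least 5 loaded trips out, with a return between consecutive ones — at least 9 crossings.
The plan below uses exactly 9 crossings, so it is optimal:
1. Guard goes to cell block B with Quin.
2. Guard goes back to cell block A alone.
3. Guard goes to cell block B with Hana.
4. Guard goes back to cell block A alone.
5. Guard goes to cell block B with Ivo.
6. Guard goes back to cell block A alone.
7. Guard goes to cell block B with Orla.
8. Guard goes back to cell block A alone.
9. Guard goes to cell block B with Dara.

9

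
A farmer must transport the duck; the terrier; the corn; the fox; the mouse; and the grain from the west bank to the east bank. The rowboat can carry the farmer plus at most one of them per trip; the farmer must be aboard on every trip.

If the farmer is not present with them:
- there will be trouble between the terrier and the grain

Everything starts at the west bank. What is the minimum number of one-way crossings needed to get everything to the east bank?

Counting alone: the farmer can take at most 1 across per trip to the east bank, so moving all 6 needs at least 6 loaded trips out, with a return between consecutive ones — at least 11 crossings.
The plan below uses exactly 11 crossings, so it is optimal:
1. Farmer goes to the east bank with the terrier.  [the west bank: the corn, the duck, the fox, the grain, the mouse | the east bank: the terrier]
2. Farmer goes back to the west bank alone.  [the west bank: the corn, the duck, the fox, the grain, the mouse | the east bank: the terrier]
3. Farmer goes to the east bank with the duck.  [the west bank: the corn, the fox, the grain, the mouse | the east bank: the duck, the terrier]
4. Farmer goes back to the west bank alone.  [the west bank: the corn, the fox, the grain, the mouse | the east bank: the duck, the terrier]
5. Farmer goes to the east bank with the corn.  [the west bank: the fox, the grain, the mouse | the east bank: the corn, the duck, the terrier]
6. Farmer goes back to the west bank alone.  [the west bank: the fox, the grain, the mouse | the east bank: the corn, the duck, the terrier]
7. Farmer goes to the east bank with the fox.  [the west bank: the grain, the mouse | the east bank: the corn, the duck, the fox, the terrier]
8. Farmer goes back to the west bank alone.  [the west bank: the grain, the mouse | the east bank: the corn, the duck, the fox, the terrier]
9. Farmer goes to the east bank with the mouse.  [the west bank: the grain | the east bank: the corn, the duck, the fox, the mouse, the terrier]
10. Farmer goes back to the west bank alone.  [the west bank: the grain | the east bank: the corn, the duck, the fox, the mouse, the terrier]
11. Farmer goes to the east bank with the grain.  [the west bank: — | the east bank: the corn, the duck, the fox, the grain, the mouse, the terrier]

11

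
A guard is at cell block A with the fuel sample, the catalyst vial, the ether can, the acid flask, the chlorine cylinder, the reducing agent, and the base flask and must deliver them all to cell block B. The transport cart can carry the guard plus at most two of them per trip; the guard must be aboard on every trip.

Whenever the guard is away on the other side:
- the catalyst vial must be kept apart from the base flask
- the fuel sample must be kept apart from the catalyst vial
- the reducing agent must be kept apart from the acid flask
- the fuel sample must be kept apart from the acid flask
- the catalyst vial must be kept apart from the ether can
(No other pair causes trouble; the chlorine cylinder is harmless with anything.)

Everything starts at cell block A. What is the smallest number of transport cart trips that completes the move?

9

Counting alone: the guard can take at most 2 across per trip to cell block B, so moving all 7 needs at least 4 loaded trips out, with a return between consecutive ones — at least 7 crossings.
The safety rule pushes this higher. Following every safe sequence of crossings, the most of the 7 that can be at cell block B as the transport cart arrives there on crossing 7 is 6 — never all 7.
So no plan with fewer than 9 crossings exists, and this one achieves 9:
1. Guard goes to cell block B with the acid flask and the catalyst vial.
2. Guard goes back to cell block A alone.
3. Guard goes to cell block B with the ether can.
4. Guard goes back to cell block A with the catalyst vial.
5. Guard goes to cell block B with the base flask and the fuel sample.
6. Guard goes back to cell block A with the acid flask.
7. Guard goes to cell block B with the chlorine cylinder and the reducing agent.
8. Guard goes back to cell block A alone.
9. Guard goes to cell block B with the acid flask and the catalyst vial.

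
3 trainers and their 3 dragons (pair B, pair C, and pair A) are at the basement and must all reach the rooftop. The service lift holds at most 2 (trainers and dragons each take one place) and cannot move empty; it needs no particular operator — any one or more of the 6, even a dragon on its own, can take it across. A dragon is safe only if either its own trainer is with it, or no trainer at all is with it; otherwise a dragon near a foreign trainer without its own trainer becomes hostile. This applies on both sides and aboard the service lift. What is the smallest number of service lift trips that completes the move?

Counting alone: each trip to the rooftop takes at most 2 across and each return brings at least 1 back, so after t trips out (and t−1 returns) at most 2t − (t−1) of the 6 are across; that first reaches 6 at t = 5, so at least 9 crossings are needed.
The safety rule pushes this higher. Following every safe sequence of crossings, the most of the 6 that can be at the rooftop as the service lift arrives there on crossing 9 is 5 — never all 6.
So no plan with fewer than 11 crossings exists, and this one achieves 11:
1. dragon B and trainer B cross → the rooftop.
2. trainer B crosses ← the basement.
3. dragon A and dragon C cross → the rooftop.
4. dragon B crosses ← the basement.
5. trainer A and trainer C cross → the rooftop.
6. dragon C and trainer C cross ← the basement.
7. trainer B and trainer C cross → the rooftop.
8. dragon A crosses ← the basement.
9. dragon B and dragon C cross → the rooftop.
10. trainer A crosses ← the basement.
11. dragon A and trainer A cross → the rooftop.

11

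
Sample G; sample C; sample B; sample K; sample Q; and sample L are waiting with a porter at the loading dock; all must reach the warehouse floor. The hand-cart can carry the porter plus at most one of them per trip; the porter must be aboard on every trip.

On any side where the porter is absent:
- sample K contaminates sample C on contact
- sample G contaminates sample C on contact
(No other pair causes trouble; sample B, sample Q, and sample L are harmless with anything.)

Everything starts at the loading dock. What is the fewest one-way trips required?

Counting alone: the porter can take at most 1 across per trip to the warehouse floor, so moving all 6 needs at least 6 loaded trips out, with a return between consecutive ones — at least 11 crossings.
The safety rule pushes this higher. Following every safe sequence of crossings, the most of the 6 that can be at the warehouse floor as the hand-cart arrives there on crossing 11 is 5 — never all 6.
So no plan with fewer than 13 crossings exists, and this one achieves 13:
1. Porter goes to the warehouse floor with sample C.
2. Porter goes back to the loading dock alone.
3. Porter goes to the warehouse floor with sample G.
4. Porter goes back to the loading dock with sample C.
5. Porter goes to the warehouse floor with sample K.
6. Porter goes back to the loading dock alone.
7. Porter goes to the warehouse floor with sample B.
8. Porter goes back to the loading dock alone.
9. Porter goes to the warehouse floor with sample Q.
10. Porter goes back to the loading dock alone.
11. Porter goes to the warehouse floor with sample L.
12. Porter goes back to the loading dock alone.
13. Porter goes to the warehouse floor with sample C.

13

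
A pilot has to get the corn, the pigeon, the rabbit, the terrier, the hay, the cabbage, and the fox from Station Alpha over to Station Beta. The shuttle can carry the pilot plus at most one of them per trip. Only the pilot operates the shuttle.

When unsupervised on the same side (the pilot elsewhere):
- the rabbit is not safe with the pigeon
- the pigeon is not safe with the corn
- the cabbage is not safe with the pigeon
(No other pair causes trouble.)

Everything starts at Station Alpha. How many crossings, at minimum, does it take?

Following every safe sequence of crossings from the start, the most of the 7 that can be at Station Beta as the shuttle arrives there on crossings 1, 3, 5, 7, 9 is 1, 2, 3, 4, 5 respectively; the best ever achieved is 5 of 7.
From crossing 11 on, no configuration arises that was not already reachable earlier: only 72 distinct safe configurations (who is on which side, and where the shuttle is) can ever be reached, none of them has everyone across, and every continuation just revisits them. So no valid plan exists.

impossible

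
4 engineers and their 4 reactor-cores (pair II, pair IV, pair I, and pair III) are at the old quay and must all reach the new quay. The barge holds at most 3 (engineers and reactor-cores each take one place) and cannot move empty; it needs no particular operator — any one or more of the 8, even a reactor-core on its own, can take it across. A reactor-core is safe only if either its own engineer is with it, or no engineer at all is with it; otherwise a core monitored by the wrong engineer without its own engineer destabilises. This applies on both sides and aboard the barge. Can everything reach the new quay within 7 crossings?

Counting alone: each trip to the new quay takes at most 3 across and each return brings at least 1 back, so after t trips out (and t−1 returns) at most 3t − (t−1) of the 8 are across; that first reaches 8 at t = 4, so at least 7 crossings are needed.
The safety rule pushes this higher. Following every safe sequence of crossings, the most of the 8 that can be at the new quay as the barge arrives there on crossing 7 is 7 — never all 8.
So the move cannot be finished within 7 crossings. (The shortest complete plan takes 9:)
1. engineer II and reactor-core II cross → the new quay.
2. engineer II crosses ← the old quay.
3. engineer II, engineer IV, and reactor-core IV cross → the new quay.
4. engineer II and reactor-core II cross ← the old quay.
5. engineer I, engineer II, and engineer III cross → the new quay.
6. reactor-core IV crosses ← the old quay.
7. reactor-core II and reactor-core IV cross → the new quay.
8. reactor-core II crosses ← the old quay.
9. reactor-core I, reactor-core II, and reactor-core III cross → the new quay.

No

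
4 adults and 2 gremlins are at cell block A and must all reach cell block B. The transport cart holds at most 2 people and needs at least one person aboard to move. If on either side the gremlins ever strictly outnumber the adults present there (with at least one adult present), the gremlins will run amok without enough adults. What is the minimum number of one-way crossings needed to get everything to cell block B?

Counting alone: each trip to cell block B takes at most 2 across and each return brings at least 1 back, so after t trips out (and t−1 returns) at most 2t − (t−1) of the 6 are across; that first reaches 6 at t = 5, so at least 9 crossings are needed.
The plan below uses exactly 9 crossings, so it is optimal:
1. 2 gremlins → cell block B.  (cell block A: 4A 0G; cell block B: 0A 2G)
2. 1 gremlin ← cell block A.  (cell block A: 4A 1G; cell block B: 0A 1G)
3. 2 adults → cell block B.  (cell block A: 2A 1G; cell block B: 2A 1G)
4. 1 gremlin ← cell block A.  (cell block A: 2A 2G; cell block B: 2A 0G)
5. 2 gremlins → cell block B.  (cell block A: 2A 0G; cell block B: 2A 2G)
6. 1 gremlin ← cell block A.  (cell block A: 2A 1G; cell block B: 2A 1G)
7. 1 adult and 1 gremlin → cell block B.  (cell block A: 1A 0G; cell block B: 3A 2G)
8. 1 gremlin ← cell block A.  (cell block A: 1A 1G; cell block B: 3A 1G)
9. 1 adult and 1 gremlin → cell block B.  (cell block A: 0A 0G; cell block B: 4A 2G)

9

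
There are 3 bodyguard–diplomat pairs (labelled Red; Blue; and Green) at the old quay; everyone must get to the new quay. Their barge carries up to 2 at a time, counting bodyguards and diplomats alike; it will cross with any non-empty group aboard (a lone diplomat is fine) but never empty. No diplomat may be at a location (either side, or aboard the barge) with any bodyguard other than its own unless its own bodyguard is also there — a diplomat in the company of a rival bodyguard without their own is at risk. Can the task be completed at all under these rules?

Yes

1. bodyguard Red and diplomat Red cross → the new quay.
2. bodyguard Red crosses ← the old quay.
3. diplomat Blue and diplomat Green cross → the new quay.
4. diplomat Red crosses ← the old quay.
5. bodyguard Blue and bodyguard Green cross → the new quay.
6. bodyguard Blue and diplomat Blue cross ← the old quay.
7. bodyguard Blue and bodyguard Red cross → the new quay.
8. diplomat Green crosses ← the old quay.
9. diplomat Blue and diplomat Red cross → the new quay.
10. bodyguard Green crosses ← the old quay.
11. bodyguard Green and diplomat Green cross → the new quay.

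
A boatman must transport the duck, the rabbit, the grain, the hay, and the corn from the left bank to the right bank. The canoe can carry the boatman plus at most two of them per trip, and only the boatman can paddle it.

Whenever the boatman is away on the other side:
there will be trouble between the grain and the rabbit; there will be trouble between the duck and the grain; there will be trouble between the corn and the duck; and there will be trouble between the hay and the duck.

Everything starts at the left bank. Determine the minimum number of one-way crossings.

Counting alone: the boatman can take at most 2 across per trip to the right bank, so moving all 5 needs at least 3 loaded trips out, with a return between consecutive ones — at least 5 crossings.
The plan below uses exactly 5 crossings, so it is optimal:
1. Boatman goes to the right bank with the duck and the rabbit.  [the left bank: the corn, the grain, the hay | the right bank: the duck, the rabbit]
2. Boatman goes back to the left bank alone.  [the left bank: the corn, the grain, the hay | the right bank: the duck, the rabbit]
3. Boatman goes to the right bank with the corn and the hay.  [the left bank: the grain | the right bank: the corn, the duck, the hay, the rabbit]
4. Boatman goes back to the left bank with the duck.  [the left bank: the duck, the grain | the right bank: the corn, the hay, the rabbit]
5. Boatman goes to the right bank with the duck and the grain.  [the left bank: — | the right bank: the corn, the duck, the grain, the hay, the rabbit]

5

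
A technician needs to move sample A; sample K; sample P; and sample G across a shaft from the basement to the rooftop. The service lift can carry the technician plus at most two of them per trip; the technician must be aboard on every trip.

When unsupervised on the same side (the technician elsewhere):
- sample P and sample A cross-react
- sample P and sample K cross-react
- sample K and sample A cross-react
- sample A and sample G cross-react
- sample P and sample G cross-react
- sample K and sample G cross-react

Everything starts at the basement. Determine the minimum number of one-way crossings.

Whatever the first load, the items left behind include a forbidden pair without the technician. No opening move is safe, so no plan exists.

impossible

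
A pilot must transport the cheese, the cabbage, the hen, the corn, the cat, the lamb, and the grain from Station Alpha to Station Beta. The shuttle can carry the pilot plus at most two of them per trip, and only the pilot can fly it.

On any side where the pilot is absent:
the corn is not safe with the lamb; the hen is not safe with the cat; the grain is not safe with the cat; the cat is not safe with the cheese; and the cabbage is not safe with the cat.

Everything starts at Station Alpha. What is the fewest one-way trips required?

Counting alone: the pilot can take at most 2 across per trip to Station Beta, so moving all 7 needs at least 4 loaded trips out, with a return between consecutive ones — at least 7 crossings.
The plan below uses exactly 7 crossings, so it is optimal:
1. Pilot goes to Station Beta with the cat and the corn.  [Station Alpha: the cabbage, the cheese, the grain, the hen, the lamb | Station Beta: the cat, the corn]
2. Pilot goes back to Station Alpha alone.  [Station Alpha: the cabbage, the cheese, the grain, the hen, the lamb | Station Beta: the cat, the corn]
3. Pilot goes to Station Beta with the cabbage and the cheese.  [Station Alpha: the grain, the hen, the lamb | Station Beta: the cabbage, the cat, the cheese, the corn]
4. Pilot goes back to Station Alpha with the cat.  [Station Alpha: the cat, the grain, the hen, the lamb | Station Beta: the cabbage, the cheese, the corn]
5. Pilot goes to Station Beta with the grain and the hen.  [Station Alpha: the cat, the lamb | Station Beta: the cabbage, the cheese, the corn, the grain, the hen]
6. Pilot goes back to Station Alpha alone.  [Station Alpha: the cat, the lamb | Station Beta: the cabbage, the cheese, the corn, the grain, the hen]
7. Pilot goes to Station Beta with the cat and the lamb.  [Station Alpha: — | Station Beta: the cabbage, the cat, the cheese, the corn, the grain, the hen, the lamb]

7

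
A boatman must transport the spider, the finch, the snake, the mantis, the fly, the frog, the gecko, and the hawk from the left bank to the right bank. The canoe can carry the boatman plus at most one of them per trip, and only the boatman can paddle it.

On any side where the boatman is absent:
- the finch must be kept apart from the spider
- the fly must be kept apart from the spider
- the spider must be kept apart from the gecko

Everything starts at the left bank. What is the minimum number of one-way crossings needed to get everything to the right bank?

impossible

Following every safe sequence of crossings from the start, the most of the 8 that can be at the right bank as the canoe arrives there on crossings 1, 3, 5, 7, 9, 11 is 1, 2, 3, 4, 5, 6 respectively; the best ever achieved is 6 of 8.
From crossing 13 on, no configuration arises that was not already reachable earlier: only 144 distinct safe configurations (who is on which side, and where the canoe is) can ever be reached, none of them has everyone across, and every continuation just revisits them. So no valid plan exists.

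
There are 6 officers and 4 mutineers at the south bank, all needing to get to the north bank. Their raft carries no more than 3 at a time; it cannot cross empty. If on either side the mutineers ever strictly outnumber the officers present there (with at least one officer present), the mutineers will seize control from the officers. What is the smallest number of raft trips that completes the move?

9

Counting alone: each trip to the north bank takes at most 3 across and each return brings at least 1 back, so after t trips out (and t−1 returns) at most 3t − (t−1) of the 10 are across; that first reaches 10 at t = 5, so at least 9 crossings are needed.
The plan below uses exactly 9 crossings, so it is optimal:
1. 2 mutineers → the north bank.  (the south bank: 6O 2M; the north bank: 0O 2M)
2. 1 mutineer ← the south bank.  (the south bank: 6O 3M; the north bank: 0O 1M)
3. 3 mutineers → the north bank.  (the south bank: 6O 0M; the north bank: 0O 4M)
4. 1 mutineer ← the south bank.  (the south bank: 6O 1M; the north bank: 0O 3M)
5. 3 officers → the north bank.  (the south bank: 3O 1M; the north bank: 3O 3M)
6. 1 mutineer ← the south bank.  (the south bank: 3O 2M; the north bank: 3O 2M)
7. 1 officer and 2 mutineers → the north bank.  (the south bank: 2O 0M; the north bank: 4O 4M)
8. 1 mutineer ← the south bank.  (the south bank: 2O 1M; the north bank: 4O 3M)
9. 2 officers and 1 mutineer → the north bank.  (the south bank: 0O 0M; the north bank: 6O 4M)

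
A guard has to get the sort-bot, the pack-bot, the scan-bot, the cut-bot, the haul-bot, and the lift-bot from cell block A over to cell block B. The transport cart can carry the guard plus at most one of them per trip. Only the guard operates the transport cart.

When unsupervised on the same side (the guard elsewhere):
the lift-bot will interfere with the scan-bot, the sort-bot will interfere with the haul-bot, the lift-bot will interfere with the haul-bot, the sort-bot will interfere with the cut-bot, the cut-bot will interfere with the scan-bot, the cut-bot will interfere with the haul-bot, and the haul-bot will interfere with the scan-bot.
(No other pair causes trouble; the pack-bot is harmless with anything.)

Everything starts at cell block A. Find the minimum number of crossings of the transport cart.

impossible

Whatever the first load, the items left behind include a forbidden pair without the guard. No opening move is safe, so no plan exists.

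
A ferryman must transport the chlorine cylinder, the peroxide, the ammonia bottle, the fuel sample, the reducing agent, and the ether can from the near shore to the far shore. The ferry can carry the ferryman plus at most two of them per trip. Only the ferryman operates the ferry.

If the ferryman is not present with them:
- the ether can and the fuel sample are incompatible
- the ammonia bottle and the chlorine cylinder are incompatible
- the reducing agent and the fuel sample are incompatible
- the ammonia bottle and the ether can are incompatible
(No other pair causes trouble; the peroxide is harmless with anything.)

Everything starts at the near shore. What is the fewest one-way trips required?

Counting alone: the ferryman can take at most 2 across per trip to the far shore, so moving all 6 needs at least 3 loaded trips out, with a return between consecutive ones — at least 5 crossings.
The safety rule pushes this higher. Following every safe sequence of crossings, the most of the 6 that can be at the far shore as the ferry arrives there on crossing 5 is 5 — never all 6.
So no plan with fewer than 7 crossings exists, and this one achieves 7:
1. Ferryman goes to the far shore with the ammonia bottle and the fuel sample.  [the near shore: the chlorine cylinder, the ether can, the peroxide, the reducing agent | the far shore: the ammonia bottle, the fuel sample]
2. Ferryman goes back to the near shore alone.  [the near shore: the chlorine cylinder, the ether can, the peroxide, the reducing agent | the far shore: the ammonia bottle, the fuel sample]
3. Ferryman goes to the far shore with the chlorine cylinder and the peroxide.  [the near shore: the ether can, the reducing agent | the far shore: the ammonia bottle, the chlorine cylinder, the fuel sample, the peroxide]
4. Ferryman goes back to the near shore with the ammonia bottle.  [the near shore: the ammonia bottle, the ether can, the reducing agent | the far shore: the chlorine cylinder, the fuel sample, the peroxide]
5. Ferryman goes to the far shore with the ether can and the reducing agent.  [the near shore: the ammonia bottle | the far shore: the chlorine cylinder, the ether can, the fuel sample, the peroxide, the reducing agent]
6. Ferryman goes back to the near shore with the fuel sample.  [the near shore: the ammonia bottle, the fuel sample | the far shore: the chlorine cylinder, the ether can, the peroxide, the reducing agent]
7. Ferryman goes to the far shore with the ammonia bottle and the fuel sample.  [the near shore: — | the far shore: the ammonia bottle, the chlorine cylinder, the ether can, the fuel sample, the peroxide, the reducing agent]

7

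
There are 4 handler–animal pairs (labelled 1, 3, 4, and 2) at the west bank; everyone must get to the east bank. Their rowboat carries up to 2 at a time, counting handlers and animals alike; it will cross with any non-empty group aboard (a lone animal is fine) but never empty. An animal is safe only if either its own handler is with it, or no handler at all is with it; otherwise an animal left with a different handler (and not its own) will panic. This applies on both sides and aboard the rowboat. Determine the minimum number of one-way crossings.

impossible

Following every safe sequence of crossings from the start, the most of the 8 that can be at the east bank as the rowboat arrives there on crossings 1, 3, 5 is 2, 3, 4 respectively; the best ever achieved is 4 of 8.
From crossing 7 on, no configuration arises that was not already reachable earlier: only 44 distinct safe configurations (who is on which side, and where the rowboat is) can ever be reached, none of them has everyone across, and every continuation just revisits them. So no valid plan exists.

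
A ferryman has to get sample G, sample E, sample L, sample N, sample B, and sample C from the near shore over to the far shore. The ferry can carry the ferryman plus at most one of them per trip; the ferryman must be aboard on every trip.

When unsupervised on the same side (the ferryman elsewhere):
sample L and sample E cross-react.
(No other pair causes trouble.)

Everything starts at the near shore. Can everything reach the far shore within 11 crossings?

Yes

Yes — this plan uses 11 crossings (≤ 11):
1. Ferryman goes to the far shore with sample E.  [the near shore: sample B, sample C, sample G, sample L, sample N | the far shore: sample E]
2. Ferryman goes back to the near shore alone.  [the near shore: sample B, sample C, sample G, sample L, sample N | the far shore: sample E]
3. Ferryman goes to the far shore with sample G.  [the near shore: sample B, sample C, sample L, sample N | the far shore: sample E, sample G]
4. Ferryman goes back to the near shore alone.  [the near shore: sample B, sample C, sample L, sample N | the far shore: sample E, sample G]
5. Ferryman goes to the far shore with sample N.  [the near shore: sample B, sample C, sample L | the far shore: sample E, sample G, sample N]
6. Ferryman goes back to the near shore alone.  [the near shore: sample B, sample C, sample L | the far shore: sample E, sample G, sample N]
7. Ferryman goes to the far shore with sample B.  [the near shore: sample C, sample L | the far shore: sample B, sample E, sample G, sample N]
8. Ferryman goes back to the near shore alone.  [the near shore: sample C, sample L | the far shore: sample B, sample E, sample G, sample N]
9. Ferryman goes to the far shore with sample C.  [the near shore: sample L | the far shore: sample B, sample C, sample E, sample G, sample N]
10. Ferryman goes back to the near shore alone.  [the near shore: sample L | the far shore: sample B, sample C, sample E, sample G, sample N]
11. Ferryman goes to the far shore with sample L.  [the near shore: — | the far shore: sample B, sample C, sample E, sample G, sample L, sample N]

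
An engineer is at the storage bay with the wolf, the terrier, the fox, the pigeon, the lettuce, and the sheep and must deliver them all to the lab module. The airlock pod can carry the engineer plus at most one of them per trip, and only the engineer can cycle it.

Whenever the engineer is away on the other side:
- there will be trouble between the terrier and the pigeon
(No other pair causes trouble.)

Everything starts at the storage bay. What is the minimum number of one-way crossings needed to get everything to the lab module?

11

Counting alone: the engineer can take at most 1 across per trip to the lab module, so moving all 6 needs at least 6 loaded trips out, with a return between consecutive ones — at least 11 crossings.
The plan below uses exactly 11 crossings, so it is optimal:
1. Engineer goes to the lab module with the terrier.
2. Engineer goes back to the storage bay alone.
3. Engineer goes to the lab module with the wolf.
4. Engineer goes back to the storage bay alone.
5. Engineer goes to the lab module with the fox.
6. Engineer goes back to the storage bay alone.
7. Engineer goes to the lab module with the lettuce.
8. Engineer goes back to the storage bay alone.
9. Engineer goes to the lab module with the sheep.
10. Engineer goes back to the storage bay alone.
11. Engineer goes to the lab module with the pigeon.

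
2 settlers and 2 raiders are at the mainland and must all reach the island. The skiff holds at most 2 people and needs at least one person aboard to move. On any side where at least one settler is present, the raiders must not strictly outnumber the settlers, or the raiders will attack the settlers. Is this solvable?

Yes

1. 2 raiders → the island.  (the mainland: 2S 0R; the island: 0S 2R)
2. 1 raider ← the mainland.  (the mainland: 2S 1R; the island: 0S 1R)
3. 2 settlers → the island.  (the mainland: 0S 1R; the island: 2S 1R)
4. 1 raider ← the mainland.  (the mainland: 0S 2R; the island: 2S 0R)
5. 2 raiders → the island.  (the mainland: 0S 0R; the island: 2S 2R)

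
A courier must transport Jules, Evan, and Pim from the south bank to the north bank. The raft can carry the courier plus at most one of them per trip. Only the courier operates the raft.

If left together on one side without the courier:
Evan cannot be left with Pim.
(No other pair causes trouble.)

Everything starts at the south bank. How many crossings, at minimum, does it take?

Counting alone: the courier can take at most 1 across per trip to the north bank, so moving all 3 needs at least 3 loaded trips out, with a return between consecutive ones — at least 5 crossings.
The plan below uses exactly 5 crossings, so it is optimal:
1. Courier goes to the north bank with Evan.
2. Courier goes back to the south bank alone.
3. Courier goes to the north bank with Jules.
4. Courier goes back to the south bank alone.
5. Courier goes to the north bank with Pim.

5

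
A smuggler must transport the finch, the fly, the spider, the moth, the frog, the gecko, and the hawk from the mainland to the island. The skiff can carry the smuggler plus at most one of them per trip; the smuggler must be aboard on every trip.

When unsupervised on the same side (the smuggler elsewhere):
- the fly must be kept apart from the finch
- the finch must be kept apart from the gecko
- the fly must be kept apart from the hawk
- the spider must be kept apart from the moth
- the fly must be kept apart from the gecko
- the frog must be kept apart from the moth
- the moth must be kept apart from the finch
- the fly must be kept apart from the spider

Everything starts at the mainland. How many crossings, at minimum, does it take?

Whatever the first load, the items left behind include a forbidden pair without the smuggler. No opening move is safe, so no plan exists.

impossible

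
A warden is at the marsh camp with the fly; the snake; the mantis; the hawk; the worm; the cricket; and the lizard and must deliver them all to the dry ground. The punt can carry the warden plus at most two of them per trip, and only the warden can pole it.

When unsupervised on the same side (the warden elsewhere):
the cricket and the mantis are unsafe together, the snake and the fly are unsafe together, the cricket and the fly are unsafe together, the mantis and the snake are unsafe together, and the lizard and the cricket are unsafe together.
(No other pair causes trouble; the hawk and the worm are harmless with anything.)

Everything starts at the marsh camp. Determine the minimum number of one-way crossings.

Counting alone: the warden can take at most 2 across per trip to the dry ground, so moving all 7 needs at least 4 loaded trips out, with a return between consecutive ones — at least 7 crossings.
The safety rule pushes this higher. Following every safe sequence of crossings, the most of the 7 that can be at the dry ground as the punt arrives there on crossing 7 is 6 — never all 7.
So no plan with fewer than 9 crossings exists, and this one achieves 9:
1. Warden goes to the dry ground with the cricket and the snake.  [the marsh camp: the fly, the hawk, the lizard, the mantis, the worm | the dry ground: the cricket, the snake]
2. Warden goes back to the marsh camp alone.  [the marsh camp: the fly, the hawk, the lizard, the mantis, the worm | the dry ground: the cricket, the snake]
3. Warden goes to the dry ground with the fly.  [the marsh camp: the hawk, the lizard, the mantis, the worm | the dry ground: the cricket, the fly, the snake]
4. Warden goes back to the marsh camp with the cricket and the snake.  [the marsh camp: the cricket, the hawk, the lizard, the mantis, the snake, the worm | the dry ground: the fly]
5. Warden goes to the dry ground with the lizard and the mantis.  [the marsh camp: the cricket, the hawk, the snake, the worm | the dry ground: the fly, the lizard, the mantis]
6. Warden goes back to the marsh camp alone.  [the marsh camp: the cricket, the hawk, the snake, the worm | the dry ground: the fly, the lizard, the mantis]
7. Warden goes to the dry ground with the hawk and the worm.  [the marsh camp: the cricket, the snake | the dry ground: the fly, the hawk, the lizard, the mantis, the worm]
8. Warden goes back to the marsh camp alone.  [the marsh camp: the cricket, the snake | the dry ground: the fly, the hawk, the lizard, the mantis, the worm]
9. Warden goes to the dry ground with the cricket and the snake.  [the marsh camp: — | the dry ground: the cricket, the fly, the hawk, the lizard, the mantis, the snake, the worm]

9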